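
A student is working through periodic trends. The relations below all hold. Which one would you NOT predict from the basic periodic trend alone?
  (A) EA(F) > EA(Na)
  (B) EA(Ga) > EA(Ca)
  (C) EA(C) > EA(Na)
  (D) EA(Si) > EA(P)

(D)

The general trend: electron affinity increases across a period and decreases down a group.
(A) F (period 2, group 17) vs Na (period 3, group 1): the stated order agrees with the simple trend.
(B) Ga (period 4, group 13) vs Ca (period 4, group 2): the stated order agrees with the simple trend.
(C) C (period 2, group 14) vs Na (period 3, group 1): the stated order agrees with the simple trend.
(D) Si (period 3, group 14) vs P (period 3, group 15): the stated order contradicts the simple trend.
The exception is (D): adding an electron to P's half-filled 3p³ is unfavourable, so Si (3p²) has the more exothermic EA.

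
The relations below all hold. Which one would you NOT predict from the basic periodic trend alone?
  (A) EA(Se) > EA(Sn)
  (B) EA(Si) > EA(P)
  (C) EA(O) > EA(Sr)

The general trend: electron affinity increases across a period and decreases down a group.
(A) Se (period 4, group 16) vs Sn (period 5, group 14): the stated order agrees with the simple trend.
(B) Si (period 3, group 14) vs P (period 3, group 15): the stated order contradicts the simple trend.
(C) O (period 2, group 16) vs Sr (period 5, group 2): the stated order agrees with the simple trend.
The exception is (B): adding an electron to P's half-filled 3p³ is unfavourable, so Si (3p²) has the more exothermic EA.

(B)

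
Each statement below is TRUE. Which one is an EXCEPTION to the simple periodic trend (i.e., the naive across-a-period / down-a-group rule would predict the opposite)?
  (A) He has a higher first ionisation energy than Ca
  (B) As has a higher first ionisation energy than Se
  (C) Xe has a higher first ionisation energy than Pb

(B)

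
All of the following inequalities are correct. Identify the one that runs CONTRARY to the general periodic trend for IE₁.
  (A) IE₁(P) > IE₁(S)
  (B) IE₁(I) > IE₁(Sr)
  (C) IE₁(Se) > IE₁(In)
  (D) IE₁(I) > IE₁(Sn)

(A)

The general trend: IE₁ increases across a period and decreases down a group.
(A) P (period 3, group 15) vs S (period 3, group 16): the stated order contradicts the simple trend.
(B) I (period 5, group 17) vs Sr (period 5, group 2): the stated order agrees with the simple trend.
(C) Se (period 4, group 16) vs In (period 5, group 13): the stated order agrees with the simple trend.
(D) I (period 5, group 17) vs Sn (period 5, group 14): the stated order agrees with the simple trend.
The exception is (A): S (3p⁴) ionizes more easily than half-filled P (3p³) because the paired 3p electron in S is pushed out by e⁻–e⁻ repulsion.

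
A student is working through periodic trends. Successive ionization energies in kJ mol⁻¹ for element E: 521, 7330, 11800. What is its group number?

Group 1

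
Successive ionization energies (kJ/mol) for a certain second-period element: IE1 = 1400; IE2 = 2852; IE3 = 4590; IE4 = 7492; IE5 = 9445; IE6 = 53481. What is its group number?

Group 15

Look for the largest jump between consecutive ionization energies: IE6/IE5 ≈ 5.7, far larger than any earlier ratio.
That jump marks the point where a core electron is being removed. So the atom has 5 valence electrons.
A main-group element with 5 valence electrons is in group 15.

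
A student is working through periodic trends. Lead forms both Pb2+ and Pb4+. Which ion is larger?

Pb2+

Both ions have Z = 82 protons, but Pb4+ has lost more electrons, so its remaining electrons feel a larger effective nuclear charge per electron and are pulled in more tightly.
Higher positive charge → smaller ion, so Pb2+ > Pb4+.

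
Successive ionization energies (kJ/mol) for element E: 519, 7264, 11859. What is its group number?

Look for the largest jump between consecutive ionization energies: IE2/IE1 ≈ 14.0, far larger than any earlier ratio.
That jump marks the point where a core electron is being removed. So the atom has 1 valence electron.
A main-group element with 1 valence electron is in group 1.

Group 1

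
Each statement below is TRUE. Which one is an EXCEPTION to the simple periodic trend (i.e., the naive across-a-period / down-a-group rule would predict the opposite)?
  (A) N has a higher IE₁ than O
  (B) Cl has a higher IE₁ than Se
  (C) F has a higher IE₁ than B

(A)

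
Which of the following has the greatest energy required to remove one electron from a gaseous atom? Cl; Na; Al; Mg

Na is in period 3, group 1; Mg is in period 3, group 2; Al is in period 3, group 13; Cl is in period 3, group 17.
Removing the outermost electron gets harder across a period and easier down a group.
All lie in period 3; the across-period trend (first ionization energy increases left to right) applies, with the exception below.
Note the exception: Mg has a higher first ionization energy than Al, contrary to the simple trend — Al's single 3p electron is easier to remove than one from Mg's filled 3s².
For reference (kJ/mol): Na 496, Mg 738, Al 578, Cl 1251.
The greatest energy required to remove one electron from a gaseous atom among these belongs to Cl.

Cl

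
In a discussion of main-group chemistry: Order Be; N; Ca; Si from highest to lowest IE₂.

N > Be > Si > Ca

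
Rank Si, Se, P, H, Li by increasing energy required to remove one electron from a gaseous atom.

Li < Si < Se < P < H

Removing the outermost electron gets harder across a period and easier down a group.
Neither a single period nor a single group — weigh both effects.
Si > Li: period and group pull opposite ways; the across-period shift dominates (786 vs 520 kJ/mol).
Se > Si: the two effects oppose for this pair; the across-period effect wins (941 vs 786 kJ/mol).
P > Se: the two effects oppose for this pair; the down-group effect wins (1012 vs 941 kJ/mol).
H > P: the two effects oppose for this pair; the down-group effect wins (1312 vs 1012 kJ/mol).
Approximate values (kJ/mol): H 1312, Li 520, Si 786, P 1012, Se 941.
So from lowest to highest: Li < Si < Se < P < H.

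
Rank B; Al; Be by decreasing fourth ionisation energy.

After 3 electrons have been removed, what remains? B³⁺ is the bare [He] core; Al³⁺ is the bare [Ne] core; Be³⁺ is already 1 electron into the core.
All of these are removing an electron from a noble-gas core or deeper; the smaller core (lower principal quantum number) is held far more tightly, and within a period the higher nuclear charge binds the same core more tightly.
Approximate IE_4 values (kJ/mol): B 25026, Al 11577, Be 21007.
So the fourth ionization energies run Al < Be < B.

B > Be > Al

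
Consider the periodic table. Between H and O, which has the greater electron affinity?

O

Electron affinity generally becomes more exothermic across a period toward the halogens and less exothermic down a group.
Here both period and group differ, so the two effects have to be weighed against each other.
O > H: period and group pull opposite ways; the across-period shift dominates (141 vs 73 kJ/mol).
For reference (kJ/mol): H 73, O 141.
So O has the greater electron affinity (O > H).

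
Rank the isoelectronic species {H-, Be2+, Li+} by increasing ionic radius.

All of these have 2 electrons, so size is governed by nuclear charge alone: the more protons, the stronger the pull on the same electron cloud, and the smaller the ion.
Nuclear charges: Be2+ (Z=4), Li+ (Z=3), H- (Z=1).
Smallest to largest: Be2+ < Li+ < H-.

Be2+ < Li+ < H-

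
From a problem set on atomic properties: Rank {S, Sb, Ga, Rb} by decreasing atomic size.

S is in period 3, group 16; Ga is in period 4, group 13; Rb is in period 5, group 1; Sb is in period 5, group 15.
Atomic radius shrinks across a period as nuclear charge pulls the same shell inward, and grows down a group as new shells are added.
These span different periods and groups, so the two trends combine.
Ga > S: both effects reinforce here, so Ga is clearly the larger of the two.
Sb > Ga: period and group pull opposite ways; the down-group shift dominates (140 vs 124 pm).
Rb > Sb: both are in period 5; the period trend gives Rb the larger value.
For reference (pm): S 103, Ga 124, Rb 210, Sb 140.
So from largest to smallest: Rb > Sb > Ga > S.

Rb > Sb > Ga > S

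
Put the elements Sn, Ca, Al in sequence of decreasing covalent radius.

Al is in period 3, group 13; Ca is in period 4, group 2; Sn is in period 5, group 14.
Atomic radius shrinks across a period as nuclear charge pulls the same shell inward, and grows down a group as new shells are added.
Neither a single period nor a single group — weigh both effects.
Sn > Al: the two effects oppose for this pair; the down-group effect wins (140 vs 126 pm).
Ca > Sn: the two effects oppose for this pair; the across-period effect wins (171 vs 140 pm).
For reference (pm): Al 126, Ca 171, Sn 140.
So from largest to smallest: Ca > Sn > Al.

Ca > Sn > Al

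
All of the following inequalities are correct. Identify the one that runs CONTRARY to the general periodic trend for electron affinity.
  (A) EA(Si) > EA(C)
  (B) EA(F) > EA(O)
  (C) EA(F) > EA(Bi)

The general trend: electron affinity increases across a period and decreases down a group.
(A) Si (period 3, group 14) vs C (period 2, group 14): the stated order contradicts the simple trend.
(B) F (period 2, group 17) vs O (period 2, group 16): the stated order agrees with the simple trend.
(C) F (period 2, group 17) vs Bi (period 6, group 15): the stated order agrees with the simple trend.
The exception is (A): Si's larger, more diffuse 3p orbitals accept an added electron slightly more readily than C's compact 2p.

(A)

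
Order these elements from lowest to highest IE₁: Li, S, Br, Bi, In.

Li, In, Bi, S, Br

Li is in period 2, group 1; S is in period 3, group 16; Br is in period 4, group 17; In is in period 5, group 13; Bi is in period 6, group 15.
IE₁ increases left→right with effective nuclear charge and decreases top→bottom as the valence shell moves farther out.
These span different periods and groups, so the two trends combine.
In > Li: the two effects oppose for this pair; the across-period effect wins (558 vs 520 kJ/mol).
Bi > In: period and group pull opposite ways; the across-period shift dominates (703 vs 558 kJ/mol).
S > Bi: relative to Bi, both the across-period and down-group shifts push S's first ionization energy up.
Br > S: period and group pull opposite ways; the across-period shift dominates (1140 vs 1000 kJ/mol).
For reference (kJ/mol): Li 520, S 1000, Br 1140, In 558, Bi 703.
So from lowest to highest: Li < In < Bi < S < Br.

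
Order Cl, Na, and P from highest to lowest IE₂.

Na > Cl > P

After 1 electron has been removed, what remains? Cl⁺ still has 6 valence electrons; Na⁺ is the bare [Ne] core; P⁺ still has 4 valence electrons.
Core electrons are held far more tightly than valence electrons, so Na tops the IE_2 order.
Valence configurations: Cl⁺ [Ne]3s²3p⁴, P⁺ [Ne]3s²3p².
Approximate IE_2 values (kJ/mol): Cl 2298, Na 4562, P 1907.
Putting it together, IE_2: P < Cl < Na.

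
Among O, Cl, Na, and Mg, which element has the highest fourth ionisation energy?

Consider each +3 ion: O³⁺ still has 3 valence electrons; Cl³⁺ still has 4 valence electrons; Na³⁺ is already 2 electrons into the core; Mg³⁺ is already 1 electron into the core.
Core electrons are held far more tightly than valence electrons, so Na and Mg top the IE_4 order.
Valence configurations: O³⁺ [He]2s²2p¹, Cl³⁺ [Ne]3s²3p².
The numbers (kJ/mol): O 7469, Cl 5159, Na 9543, Mg 10543.
So the fourth ionization energies run Cl < O < Na < Mg.

Mg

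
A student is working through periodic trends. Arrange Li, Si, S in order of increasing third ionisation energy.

Consider each +2 ion: Li²⁺ is already 1 electron into the core; Si²⁺ still has 2 valence electrons; S²⁺ still has 4 valence electrons.
Core electrons are held far more tightly than valence electrons, so Li tops the IE_3 order.
Valence configurations: Si²⁺ [Ne]3s², S²⁺ [Ne]3s²3p².
The numbers (kJ/mol): Li 11815, Si 3232, S 3357.
Putting it together, IE_3: Si < S < Li.

Si, S, Li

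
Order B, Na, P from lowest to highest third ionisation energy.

Consider each +2 ion: B²⁺ still has 1 valence electron; Na²⁺ is already 1 electron into the core; P²⁺ still has 3 valence electrons.
Core electrons are held far more tightly than valence electrons, so Na tops the IE_3 order.
Valence configurations: B²⁺ [He]2s¹, P²⁺ [Ne]3s²3p¹.
Approximate IE_3 values (kJ/mol): B 3660, Na 6910, P 2914.
Hence IE_3: P < B < Na.

P, B, Na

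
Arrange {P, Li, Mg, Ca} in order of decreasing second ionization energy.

Li > P > Mg > Ca

IE_2 is the cost of taking one more electron from the +1 cation: P⁺ still has 4 valence electrons; Li⁺ is the bare [He] core; Mg⁺ still has 1 valence electron; Ca⁺ still has 1 valence electron.
Pulling an electron out of a noble-gas core costs far more than removing a remaining valence electron, so Li sits at the high end of IE_2.
Valence configurations: P⁺ [Ne]3s²3p², Mg⁺ [Ne]3s¹, Ca⁺ [Ar]4s¹.
Approximate IE_2 values (kJ/mol): P 1907, Li 7298, Mg 1451, Ca 1145.
Overall IE_2 order: Ca < Mg < P < Li.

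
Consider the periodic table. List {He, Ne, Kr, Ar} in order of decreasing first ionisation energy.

He > Ne > Ar > Kr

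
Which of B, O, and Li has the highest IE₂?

The second ionization energy removes an electron from the +1 ion. For each element: B⁺ still has 2 valence electrons; O⁺ still has 5 valence electrons; Li⁺ is the bare [He] core.
Breaking into a closed-shell core is much more expensive than removing a leftover valence electron — Li has the largest IE_2 here.
Valence configurations: B⁺ [He]2s², O⁺ [He]2s²2p³.
The numbers (kJ/mol): B 2427, O 3388, Li 7298.
Overall IE_2 order: B < O < Li.

Li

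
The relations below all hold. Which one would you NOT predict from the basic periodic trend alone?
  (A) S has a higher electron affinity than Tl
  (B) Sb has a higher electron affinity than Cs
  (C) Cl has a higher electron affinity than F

The general trend: electron affinity increases across a period and decreases down a group.
(A) S (period 3, group 16) vs Tl (period 6, group 13): the stated order agrees with the simple trend.
(B) Sb (period 5, group 15) vs Cs (period 6, group 1): the stated order agrees with the simple trend.
(C) Cl (period 3, group 17) vs F (period 2, group 17): the stated order contradicts the simple trend.
The exception is (C): F's small 2p subshell makes the incoming electron feel strong e⁻–e⁻ repulsion, so Cl actually releases more energy on gaining an electron.

(C)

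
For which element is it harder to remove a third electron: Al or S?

Consider each +2 ion: Al²⁺ still has 1 valence electron; S²⁺ still has 4 valence electrons.
All are still removing valence electrons, so compare the +2 ions as you would atoms: IE_3 generally rises across a period (higher Z_eff) and falls down a group (larger shell), subject to the usual subshell exceptions.
Valence configurations: Al²⁺ [Ne]3s¹, S²⁺ [Ne]3s²3p².
The numbers (kJ/mol): Al 2745, S 3357.
So the third ionization energies run Al < S.

S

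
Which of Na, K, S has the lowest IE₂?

Consider each +1 ion: Na⁺ is the bare [Ne] core; K⁺ is the bare [Ar] core; S⁺ still has 5 valence electrons.
Breaking into a closed-shell core is much more expensive than removing a leftover valence electron — K and Na have the largest IE_2 here.
The numbers (kJ/mol): Na 4562, K 3052, S 2252.
Putting it together, IE_2: S < K < Na.

S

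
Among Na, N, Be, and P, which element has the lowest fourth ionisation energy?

P

Consider each +3 ion: Na³⁺ is already 2 electrons into the core; N³⁺ still has 2 valence electrons; Be³⁺ is already 1 electron into the core; P³⁺ still has 2 valence electrons.
Core electrons are held far more tightly than valence electrons, so Na and Be top the IE_4 order.
Valence configurations: N³⁺ [He]2s², P³⁺ [Ne]3s².
The numbers (kJ/mol): Na 9543, N 7475, Be 21007, P 4964.
So the fourth ionization energies run P < N < Na < Be.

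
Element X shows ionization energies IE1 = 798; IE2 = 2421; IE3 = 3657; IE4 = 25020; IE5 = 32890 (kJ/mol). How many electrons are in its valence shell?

3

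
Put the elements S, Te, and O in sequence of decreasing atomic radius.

Moving right in a period, electrons are added to the same shell under a stronger nuclear pull, so atoms get smaller; moving down, a new shell is opened and atoms get larger.
All are in group 16, so atomic radius increases down the group.
So from largest to smallest: Te > S > O.

Te > S > O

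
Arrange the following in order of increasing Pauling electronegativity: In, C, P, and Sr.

C is in period 2, group 14; P is in period 3, group 15; Sr is in period 5, group 2; In is in period 5, group 13.
EN rises left→right (higher Z_eff, smaller atoms) and falls top→bottom (larger, more shielded atoms).
These span different periods and groups, so the two trends combine.
In > Sr: both are in period 5; the period trend gives In the larger value.
P > In: both effects reinforce here, so P is clearly the higher of the two.
C > P: period and group pull opposite ways; the down-group shift dominates (2.55 vs 2.19).
Approximate values (Pauling): C 2.55, P 2.19, Sr 0.95, In 1.78.
So from lowest to highest: Sr < In < P < C.

Sr < In < P < C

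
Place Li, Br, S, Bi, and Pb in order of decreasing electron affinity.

Br > S > Bi > Li > Pb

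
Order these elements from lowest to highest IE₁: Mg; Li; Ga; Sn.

Li is in period 2, group 1; Mg is in period 3, group 2; Ga is in period 4, group 13; Sn is in period 5, group 14.
First ionization energy rises across a period (greater Z_eff holds electrons more tightly) and falls down a group (valence electrons are farther from the nucleus).
A diagonal step moves right (one effect) and down (the opposite effect) at once.
Ga > Li: period and group pull opposite ways; the across-period shift dominates (579 vs 520 kJ/mol).
Sn > Ga: period and group pull opposite ways; the across-period shift dominates (709 vs 579 kJ/mol).
Mg > Sn: the two effects oppose for this pair; the down-group effect wins (738 vs 709 kJ/mol).
Approximate values (kJ/mol): Li 520, Mg 738, Ga 579, Sn 709.
So from lowest to highest: Li < Ga < Sn < Mg.

Li < Ga < Sn < Mg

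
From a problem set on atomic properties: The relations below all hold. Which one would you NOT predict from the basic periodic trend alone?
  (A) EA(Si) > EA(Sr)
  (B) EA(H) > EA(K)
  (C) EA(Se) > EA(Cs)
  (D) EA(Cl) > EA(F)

(D)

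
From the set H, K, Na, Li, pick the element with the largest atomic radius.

K

H is in period 1, group 1; Li is in period 2, group 1; Na is in period 3, group 1; K is in period 4, group 1.
Across a period the added protons contract the valence shell; down a group each new principal shell makes the atom larger.
All are in group 1, so atomic radius increases down the group.
The largest atomic radius among these belongs to K.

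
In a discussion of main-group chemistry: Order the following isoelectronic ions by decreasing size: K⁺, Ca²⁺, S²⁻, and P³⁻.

P³⁻ > S²⁻ > K⁺ > Ca²⁺

All of these have 18 electrons, so size is governed by nuclear charge alone: the more protons, the stronger the pull on the same electron cloud, and the smaller the ion.
Nuclear charges: Ca²⁺ (Z=20), K⁺ (Z=19), S²⁻ (Z=16), P³⁻ (Z=15).
Largest to smallest: P³⁻ > S²⁻ > K⁺ > Ca²⁺.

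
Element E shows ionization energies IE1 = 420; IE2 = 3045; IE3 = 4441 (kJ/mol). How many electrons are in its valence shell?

1

Look for the largest jump between consecutive ionization energies: IE2/IE1 ≈ 7.2, far larger than any earlier ratio.
That jump marks the point where a core electron is being removed. So the atom has 1 valence electron.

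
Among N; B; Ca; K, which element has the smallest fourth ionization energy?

IE_4 is the cost of taking one more electron from the +3 cation: N³⁺ still has 2 valence electrons; B³⁺ is the bare [He] core; Ca³⁺ is already 1 electron into the core; K³⁺ is already 2 electrons into the core.
Usually core removal costs more than valence removal, but here the competition is close: a tightly held n=2 valence electron can cost more to remove than an n=3 core electron, so the actual values have to decide it.
Approximate IE_4 values (kJ/mol): N 7475, B 25026, Ca 6491, K 5877.
Putting it together, IE_4: K < Ca < N < B.

K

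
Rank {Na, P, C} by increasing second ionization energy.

P < C < Na

IE_2 is the cost of taking one more electron from the +1 cation: Na⁺ is the bare [Ne] core; P⁺ still has 4 valence electrons; C⁺ still has 3 valence electrons.
Breaking into a closed-shell core is much more expensive than removing a leftover valence electron — Na has the largest IE_2 here.
Valence configurations: P⁺ [Ne]3s²3p², C⁺ [He]2s²2p¹.
Approximate IE_2 values (kJ/mol): Na 4562, P 1907, C 2353.
Hence IE_2: P < C < Na.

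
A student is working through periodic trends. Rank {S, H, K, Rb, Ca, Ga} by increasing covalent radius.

H < S < Ga < Ca < K < Rb

Radius decreases left→right (rising Z_eff, same n) and increases top→bottom (higher n).
Neither a single period nor a single group — weigh both effects.
S > H: period and group pull opposite ways; the down-group shift dominates (103 vs 32 pm).
Ga > S: relative to S, both the across-period and down-group shifts push Ga's atomic radius up.
Ca > Ga: both are in period 4; the period trend gives Ca the larger value.
K > Ca: both are in period 4; the period trend gives K the larger value.
Rb > K: they share group 1; the group trend gives Rb the larger value.
For reference (pm): H 32, S 103, K 196, Ca 171, Ga 124, Rb 210.
So from smallest to largest: H < S < Ga < Ca < K < Rb.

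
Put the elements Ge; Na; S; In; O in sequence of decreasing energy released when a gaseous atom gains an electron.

S > O > Ge > Na > In

O is in period 2, group 16; Na is in period 3, group 1; S is in period 3, group 16; Ge is in period 4, group 14; In is in period 5, group 13.
Adding an electron releases more energy for atoms nearer the top right (short of the noble gases).
Here both period and group differ, so the two effects have to be weighed against each other.
Na > In: period and group pull opposite ways; the down-group shift dominates (53 vs 29 kJ/mol).
Ge > Na: the two effects oppose for this pair; the across-period effect wins (119 vs 53 kJ/mol).
O > Ge: relative to Ge, both the across-period and down-group shifts push O's electron affinity up.
S > O: this pair runs against the simple trend — see the exception note.
Note the exception: S has a higher electron affinity than O, contrary to the simple trend — the compact 2p subshell of O repels the added electron more than S's larger 3p does.
Tabulated electron affinity (kJ/mol): O 141, Na 53, S 200, Ge 119, In 29.
So from highest to lowest: S > O > Ge > Na > In.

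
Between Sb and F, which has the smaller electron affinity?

F is in period 2, group 17; Sb is in period 5, group 15.
Electron affinity generally becomes more exothermic across a period toward the halogens and less exothermic down a group.
These span different periods and groups, so the two trends combine.
F > Sb: relative to Sb, both the across-period and down-group shifts push F's electron affinity up.
Tabulated electron affinity (kJ/mol): F 328, Sb 103.
So Sb has the smaller electron affinity (Sb < F).

Sb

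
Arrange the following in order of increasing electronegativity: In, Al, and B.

B is in period 2, group 13; Al is in period 3, group 13; In is in period 5, group 13.
Smaller atoms with higher effective nuclear charge are more electronegative.
All are in group 13; the group trend (electronegativity increases up the group) applies, with the exception below.
Note the exception: In has a higher electronegativity than Al, contrary to the simple trend — poor shielding by filled d (and f) subshells raises the heavier element's effective nuclear charge more than the simple down-group trend predicts.
Approximate values (Pauling): B 2.04, Al 1.61, In 1.78.
So from lowest to highest: Al < In < B.

Al, In, B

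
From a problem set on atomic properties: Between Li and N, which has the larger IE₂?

Li

IE_2 is the cost of taking one more electron from the +1 cation: Li⁺ is the bare [He] core; N⁺ still has 4 valence electrons.
Core electrons are held far more tightly than valence electrons, so Li tops the IE_2 order.
The numbers (kJ/mol): Li 7298, N 2856.
Putting it together, IE_2: N < Li.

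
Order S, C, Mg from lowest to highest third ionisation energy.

IE_3 is the cost of taking one more electron from the +2 cation: S²⁺ still has 4 valence electrons; C²⁺ still has 2 valence electrons; Mg²⁺ is the bare [Ne] core.
Breaking into a closed-shell core is much more expensive than removing a leftover valence electron — Mg has the largest IE_3 here.
Valence configurations: S²⁺ [Ne]3s²3p², C²⁺ [He]2s².
Tabulated IE_3 (kJ/mol): S 3357, C 4620, Mg 7733.
Overall IE_3 order: S < C < Mg.

S < C < Mg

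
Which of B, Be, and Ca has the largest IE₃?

Be

After 2 electrons have been removed, what remains? B²⁺ still has 1 valence electron; Be²⁺ is the bare [He] core; Ca²⁺ is the bare [Ar] core.
Breaking into a closed-shell core is much more expensive than removing a leftover valence electron — Ca and Be have the largest IE_3 here.
Approximate IE_3 values (kJ/mol): B 3660, Be 14849, Ca 4912.
So the third ionization energies run B < Ca < Be.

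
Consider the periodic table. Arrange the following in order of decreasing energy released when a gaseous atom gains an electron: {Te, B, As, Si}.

B is in period 2, group 13; Si is in period 3, group 14; As is in period 4, group 15; Te is in period 5, group 16.
Atoms with high Z_eff and room in the valence shell (especially the halogens) have the most exothermic electron affinities.
These sit on a diagonal, where the across-period and down-group effects partly cancel.
As > B: the two effects oppose for this pair; the across-period effect wins (78 vs 27 kJ/mol).
Si > As: the two effects oppose for this pair; the down-group effect wins (134 vs 78 kJ/mol).
Te > Si: the two effects oppose for this pair; the across-period effect wins (190 vs 134 kJ/mol).
Approximate values (kJ/mol): B 27, Si 134, As 78, Te 190.
So from highest to lowest: Te > Si > As > B.

Te, Si, As, B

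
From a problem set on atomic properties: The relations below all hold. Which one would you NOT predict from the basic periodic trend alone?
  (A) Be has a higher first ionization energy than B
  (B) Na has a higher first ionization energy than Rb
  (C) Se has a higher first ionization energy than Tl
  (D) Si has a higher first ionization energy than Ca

The general trend: first ionization energy increases across a period and decreases down a group.
(A) Be (period 2, group 2) vs B (period 2, group 13): the stated order contradicts the simple trend.
(B) Na (period 3, group 1) vs Rb (period 5, group 1): the stated order agrees with the simple trend.
(C) Se (period 4, group 16) vs Tl (period 6, group 13): the stated order agrees with the simple trend.
(D) Si (period 3, group 14) vs Ca (period 4, group 2): the stated order agrees with the simple trend.
The exception is (A): removing B's lone 2p electron is easier than breaking Be's filled 2s².

(A)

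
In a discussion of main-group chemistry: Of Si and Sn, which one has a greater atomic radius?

Sn

Si is in period 3, group 14; Sn is in period 5, group 14.
Across a period the added protons contract the valence shell; down a group each new principal shell makes the atom larger.
All are in group 14, so atomic radius increases down the group.
So Sn has the greater atomic radius (Sn > Si).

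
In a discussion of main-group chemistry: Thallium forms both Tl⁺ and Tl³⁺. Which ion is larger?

Both ions have Z = 81 protons, but Tl³⁺ has lost more electrons, so its remaining electrons feel a larger effective nuclear charge per electron and are pulled in more tightly.
Higher positive charge → smaller ion, so Tl⁺ > Tl³⁺.

Tl⁺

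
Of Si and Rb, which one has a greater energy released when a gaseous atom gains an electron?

Si is in period 3, group 14; Rb is in period 5, group 1.
Adding an electron releases more energy for atoms nearer the top right (short of the noble gases).
Neither a single period nor a single group — weigh both effects.
Si > Rb: relative to Rb, both the across-period and down-group shifts push Si's electron affinity up.
For reference (kJ/mol): Si 134, Rb 47.
So Si has the greater energy released when a gaseous atom gains an electron (Si > Rb).

Si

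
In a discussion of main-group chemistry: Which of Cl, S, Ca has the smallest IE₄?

S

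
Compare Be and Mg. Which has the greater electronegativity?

Atoms toward the upper right of the periodic table pull bonding electrons most strongly.
All are in group 2, so electronegativity increases up the group.
So Be has the greater electronegativity (Be > Mg).

Be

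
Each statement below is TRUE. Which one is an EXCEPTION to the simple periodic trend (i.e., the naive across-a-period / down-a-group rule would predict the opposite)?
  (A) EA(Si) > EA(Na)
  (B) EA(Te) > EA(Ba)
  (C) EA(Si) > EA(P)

(C)

The general trend: electron affinity increases across a period and decreases down a group.
(A) Si (period 3, group 14) vs Na (period 3, group 1): the stated order agrees with the simple trend.
(B) Te (period 5, group 16) vs Ba (period 6, group 2): the stated order agrees with the simple trend.
(C) Si (period 3, group 14) vs P (period 3, group 15): the stated order contradicts the simple trend.
The exception is (C): adding an electron to P's half-filled 3p³ is unfavourable, so Si (3p²) has the more exothermic EA.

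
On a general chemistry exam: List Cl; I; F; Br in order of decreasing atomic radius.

F is in period 2, group 17; Cl is in period 3, group 17; Br is in period 4, group 17; I is in period 5, group 17.
Moving right in a period, electrons are added to the same shell under a stronger nuclear pull, so atoms get smaller; moving down, a new shell is opened and atoms get larger.
All are in group 17, so atomic radius increases down the group.
So from largest to smallest: I > Br > Cl > F.

I > Br > Cl > F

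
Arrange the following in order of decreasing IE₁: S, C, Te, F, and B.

F > C > S > Te > B

Across a period the outer electron is held more tightly (higher IE₁); down a group it sits in a higher shell, more shielded, and comes off more easily.
Here both period and group differ, so the two effects have to be weighed against each other.
Te > B: the two effects oppose for this pair; the across-period effect wins (869 vs 801 kJ/mol).
S > Te: they share group 16; the group trend gives S the larger value.
C > S: period and group pull opposite ways; the down-group shift dominates (1086 vs 1000 kJ/mol).
F > C: both are in period 2; the period trend gives F the larger value.
Tabulated first ionization energy (kJ/mol): B 801, C 1086, F 1681, S 1000, Te 869.
So from highest to lowest: F > C > S > Te > B.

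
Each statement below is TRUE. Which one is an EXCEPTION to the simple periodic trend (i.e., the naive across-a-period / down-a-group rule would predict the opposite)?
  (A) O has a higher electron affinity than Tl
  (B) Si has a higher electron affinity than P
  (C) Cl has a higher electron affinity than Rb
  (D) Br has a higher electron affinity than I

(B)

The general trend: electron affinity increases across a period and decreases down a group.
(A) O (period 2, group 16) vs Tl (period 6, group 13): the stated order agrees with the simple trend.
(B) Si (period 3, group 14) vs P (period 3, group 15): the stated order contradicts the simple trend.
(C) Cl (period 3, group 17) vs Rb (period 5, group 1): the stated order agrees with the simple trend.
(D) Br (period 4, group 17) vs I (period 5, group 17): the stated order agrees with the simple trend.
The exception is (B): adding an electron to P's half-filled 3p³ is unfavourable, so Si (3p²) has the more exothermic EA.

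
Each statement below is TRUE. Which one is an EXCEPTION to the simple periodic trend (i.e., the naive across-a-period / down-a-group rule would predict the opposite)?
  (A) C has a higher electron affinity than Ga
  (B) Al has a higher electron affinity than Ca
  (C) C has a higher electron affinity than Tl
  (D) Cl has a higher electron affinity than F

(D)

The general trend: electron affinity increases across a period and decreases down a group.
(A) C (period 2, group 14) vs Ga (period 4, group 13): the stated order agrees with the simple trend.
(B) Al (period 3, group 13) vs Ca (period 4, group 2): the stated order agrees with the simple trend.
(C) C (period 2, group 14) vs Tl (period 6, group 13): the stated order agrees with the simple trend.
(D) Cl (period 3, group 17) vs F (period 2, group 17): the stated order contradicts the simple trend.
The exception is (D): F's small 2p subshell makes the incoming electron feel strong e⁻–e⁻ repulsion, so Cl actually releases more energy on gaining an electron.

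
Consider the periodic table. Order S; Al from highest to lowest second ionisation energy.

S, Al

The second ionization energy removes an electron from the +1 ion. For each element: S⁺ still has 5 valence electrons; Al⁺ still has 2 valence electrons.
All are still removing valence electrons, so compare the +1 ions as you would atoms: IE_2 generally rises across a period (higher Z_eff) and falls down a group (larger shell), subject to the usual subshell exceptions.
Valence configurations: S⁺ [Ne]3s²3p³, Al⁺ [Ne]3s².
Approximate IE_2 values (kJ/mol): S 2252, Al 1817.
Overall IE_2 order: Al < S.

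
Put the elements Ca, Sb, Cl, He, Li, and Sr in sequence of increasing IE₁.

Li < Sr < Ca < Sb < Cl < He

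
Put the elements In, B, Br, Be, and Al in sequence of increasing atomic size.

B < Be < Br < Al < In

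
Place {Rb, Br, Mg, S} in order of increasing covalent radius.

Mg is in period 3, group 2; S is in period 3, group 16; Br is in period 4, group 17; Rb is in period 5, group 1.
Atomic radius shrinks across a period as nuclear charge pulls the same shell inward, and grows down a group as new shells are added.
Here both period and group differ, so the two effects have to be weighed against each other.
Br > S: the two effects oppose for this pair; the down-group effect wins (114 vs 103 pm).
Mg > Br: period and group pull opposite ways; the across-period shift dominates (139 vs 114 pm).
Rb > Mg: relative to Mg, both the across-period and down-group shifts push Rb's atomic radius up.
Approximate values (pm): Mg 139, S 103, Br 114, Rb 210.
So from smallest to largest: S < Br < Mg < Rb.

S, Br, Mg, Rb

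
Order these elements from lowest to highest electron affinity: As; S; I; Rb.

Rb < As < S < I

S is in period 3, group 16; As is in period 4, group 15; Rb is in period 5, group 1; I is in period 5, group 17.
Atoms with high Z_eff and room in the valence shell (especially the halogens) have the most exothermic electron affinities.
Here both period and group differ, so the two effects have to be weighed against each other.
As > Rb: both effects reinforce here, so As is clearly the higher of the two.
S > As: both effects reinforce here, so S is clearly the higher of the two.
I > S: the two effects oppose for this pair; the across-period effect wins (295 vs 200 kJ/mol).
Tabulated electron affinity (kJ/mol): S 200, As 78, Rb 47, I 295.
So from lowest to highest: Rb < As < S < I.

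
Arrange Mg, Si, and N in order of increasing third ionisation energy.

After 2 electrons have been removed, what remains? Mg²⁺ is the bare [Ne] core; Si²⁺ still has 2 valence electrons; N²⁺ still has 3 valence electrons.
Breaking into a closed-shell core is much more expensive than removing a leftover valence electron — Mg has the largest IE_3 here.
Valence configurations: Si²⁺ [Ne]3s², N²⁺ [He]2s²2p¹.
The numbers (kJ/mol): Mg 7733, Si 3232, N 4578.
Overall IE_3 order: Si < N < Mg.

Si < N < Mg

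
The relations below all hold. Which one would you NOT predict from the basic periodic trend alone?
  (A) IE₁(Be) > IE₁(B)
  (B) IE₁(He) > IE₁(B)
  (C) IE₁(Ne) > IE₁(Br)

The general trend: first ionization energy increases across a period and decreases down a group.
(A) Be (period 2, group 2) vs B (period 2, group 13): the stated order contradicts the simple trend.
(B) He (period 1, group 18) vs B (period 2, group 13): the stated order agrees with the simple trend.
(C) Ne (period 2, group 18) vs Br (period 4, group 17): the stated order agrees with the simple trend.
The exception is (A): removing B's lone 2p electron is easier than breaking Be's filled 2s².

(A)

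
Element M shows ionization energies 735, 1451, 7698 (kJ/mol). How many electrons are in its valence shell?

2

Look for the largest jump between consecutive ionization energies: IE3/IE2 ≈ 5.3, far larger than any earlier ratio.
That jump marks the point where a core electron is being removed. So the atom has 2 valence electrons.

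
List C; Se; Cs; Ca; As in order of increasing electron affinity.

Ca < Cs < As < C < Se

C is in period 2, group 14; Ca is in period 4, group 2; As is in period 4, group 15; Se is in period 4, group 16; Cs is in period 6, group 1.
EA tends to increase across a period and decrease down a group, though the pattern is less regular than for IE or radius.
Neither a single period nor a single group — weigh both effects.
Cs > Ca: this pair runs against the simple trend — see the exception note.
As > Cs: relative to Cs, both the across-period and down-group shifts push As's electron affinity up.
C > As: period and group pull opposite ways; the down-group shift dominates (122 vs 78 kJ/mol).
Se > C: the two effects oppose for this pair; the across-period effect wins (195 vs 122 kJ/mol).
Note the exception: Cs has a higher electron affinity than Ca, contrary to the simple trend — adding an electron to Ca (ns²) has to open a new, higher-energy np subshell, which is unfavourable.
For reference (kJ/mol): C 122, Ca 2, As 78, Se 195, Cs 46.
So from lowest to highest: Ca < Cs < As < C < Se.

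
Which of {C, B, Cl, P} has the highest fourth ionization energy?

B

Consider each +3 ion: C³⁺ still has 1 valence electron; B³⁺ is the bare [He] core; Cl³⁺ still has 4 valence electrons; P³⁺ still has 2 valence electrons.
Pulling an electron out of a noble-gas core costs far more than removing a remaining valence electron, so B sits at the high end of IE_4.
Valence configurations: C³⁺ [He]2s¹, Cl³⁺ [Ne]3s²3p², P³⁺ [Ne]3s².
Approximate IE_4 values (kJ/mol): C 6223, B 25026, Cl 5159, P 4964.
Overall IE_4 order: P < Cl < C < B.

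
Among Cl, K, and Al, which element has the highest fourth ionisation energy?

Al

The fourth ionization energy removes an electron from the +3 ion. For each element: Cl³⁺ still has 4 valence electrons; K³⁺ is already 2 electrons into the core; Al³⁺ is the bare [Ne] core.
Pulling an electron out of a noble-gas core costs far more than removing a remaining valence electron, so K and Al sit at the high end of IE_4.
Approximate IE_4 values (kJ/mol): Cl 5159, K 5877, Al 11577.
Overall IE_4 order: Cl < K < Al.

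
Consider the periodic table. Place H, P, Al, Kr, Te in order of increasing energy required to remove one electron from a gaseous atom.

Al < Te < P < H < Kr

First ionization energy rises across a period (greater Z_eff holds electrons more tightly) and falls down a group (valence electrons are farther from the nucleus).
Here both period and group differ, so the two effects have to be weighed against each other.
Te > Al: period and group pull opposite ways; the across-period shift dominates (869 vs 578 kJ/mol).
P > Te: the two effects oppose for this pair; the down-group effect wins (1012 vs 869 kJ/mol).
H > P: period and group pull opposite ways; the down-group shift dominates (1312 vs 1012 kJ/mol).
Kr > H: the two effects oppose for this pair; the across-period effect wins (1351 vs 1312 kJ/mol).
For reference (kJ/mol): H 1312, Al 578, P 1012, Kr 1351, Te 869.
So from lowest to highest: Al < Te < P < H < Kr.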